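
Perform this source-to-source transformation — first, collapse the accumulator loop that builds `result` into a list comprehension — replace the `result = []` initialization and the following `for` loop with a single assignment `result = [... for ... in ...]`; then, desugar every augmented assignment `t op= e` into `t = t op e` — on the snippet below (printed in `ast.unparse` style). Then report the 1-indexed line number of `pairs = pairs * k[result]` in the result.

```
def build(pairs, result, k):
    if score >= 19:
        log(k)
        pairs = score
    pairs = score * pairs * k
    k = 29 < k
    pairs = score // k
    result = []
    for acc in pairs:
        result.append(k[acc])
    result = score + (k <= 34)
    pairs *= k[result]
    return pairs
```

Transformed code:
def build(pairs, result, k):
    if score >= 19:
        log(k)
        pairs = score
    pairs = score * pairs * k
    k = 29 < k
    pairs = score // k
    result = [k[acc] for acc in pairs]
    result = score + (k <= 34)
    pairs = pairs * k[result]
    return pairs

10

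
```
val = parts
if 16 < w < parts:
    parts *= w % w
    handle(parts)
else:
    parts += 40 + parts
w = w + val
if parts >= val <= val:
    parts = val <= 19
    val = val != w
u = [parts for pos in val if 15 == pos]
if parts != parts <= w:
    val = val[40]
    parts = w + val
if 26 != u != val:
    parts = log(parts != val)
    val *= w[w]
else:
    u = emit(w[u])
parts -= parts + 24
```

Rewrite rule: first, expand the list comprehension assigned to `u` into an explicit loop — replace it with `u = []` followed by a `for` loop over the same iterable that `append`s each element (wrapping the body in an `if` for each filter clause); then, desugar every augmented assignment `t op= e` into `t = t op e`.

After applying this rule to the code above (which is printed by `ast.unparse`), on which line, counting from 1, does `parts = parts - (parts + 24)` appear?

23

Transformed code:
val = parts
if 16 < w < parts:
    parts = parts * (w % w)
    handle(parts)
else:
    parts = parts + (40 + parts)
w = w + val
if parts >= val <= val:
    parts = val <= 19
    val = val != w
u = []
for pos in val:
    if 15 == pos:
        u.append(parts)
if parts != parts <= w:
    val = val[40]
    parts = w + val
if 26 != u != val:
    parts = log(parts != val)
    val = val * w[w]
else:
    u = emit(w[u])
parts = parts - (parts + 24)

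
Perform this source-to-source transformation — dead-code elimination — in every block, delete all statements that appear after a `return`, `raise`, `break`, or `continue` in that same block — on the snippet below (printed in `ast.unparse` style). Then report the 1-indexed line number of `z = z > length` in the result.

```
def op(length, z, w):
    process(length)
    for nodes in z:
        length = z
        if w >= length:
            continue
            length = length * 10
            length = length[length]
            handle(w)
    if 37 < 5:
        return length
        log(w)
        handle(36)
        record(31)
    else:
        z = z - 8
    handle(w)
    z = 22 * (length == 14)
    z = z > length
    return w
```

13

Transformed code:
def op(length, z, w):
    process(length)
    for nodes in z:
        length = z
        if w >= length:
            continue
    if 37 < 5:
        return length
    else:
        z = z - 8
    handle(w)
    z = 22 * (length == 14)
    z = z > length
    return w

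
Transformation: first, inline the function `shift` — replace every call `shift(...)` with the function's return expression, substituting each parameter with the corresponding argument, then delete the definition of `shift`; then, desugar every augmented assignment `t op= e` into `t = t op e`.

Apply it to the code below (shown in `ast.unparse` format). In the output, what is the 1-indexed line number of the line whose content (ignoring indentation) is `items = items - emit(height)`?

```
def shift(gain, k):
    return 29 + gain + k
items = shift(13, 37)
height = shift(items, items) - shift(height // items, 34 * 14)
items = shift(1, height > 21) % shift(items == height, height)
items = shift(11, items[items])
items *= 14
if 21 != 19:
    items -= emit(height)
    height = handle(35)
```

Transformed code:
items = 29 + 13 + 37
height = 29 + items + items - (29 + height // items + 34 * 14)
items = (29 + 1 + (height > 21)) % (29 + (items == height) + height)
items = 29 + 11 + items[items]
items = items * 14
if 21 != 19:
    items = items - emit(height)
    height = handle(35)

7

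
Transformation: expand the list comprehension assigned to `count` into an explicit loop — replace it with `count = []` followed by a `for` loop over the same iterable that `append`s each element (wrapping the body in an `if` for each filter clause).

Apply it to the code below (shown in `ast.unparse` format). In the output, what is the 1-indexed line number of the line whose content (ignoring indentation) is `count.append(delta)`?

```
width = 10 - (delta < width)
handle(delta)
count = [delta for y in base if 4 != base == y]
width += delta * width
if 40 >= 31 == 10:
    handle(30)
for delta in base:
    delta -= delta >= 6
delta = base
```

Transformed code:
width = 10 - (delta < width)
handle(delta)
count = []
for y in base:
    if 4 != base == y:
        count.append(delta)
width += delta * width
if 40 >= 31 == 10:
    handle(30)
for delta in base:
    delta -= delta >= 6
delta = base

6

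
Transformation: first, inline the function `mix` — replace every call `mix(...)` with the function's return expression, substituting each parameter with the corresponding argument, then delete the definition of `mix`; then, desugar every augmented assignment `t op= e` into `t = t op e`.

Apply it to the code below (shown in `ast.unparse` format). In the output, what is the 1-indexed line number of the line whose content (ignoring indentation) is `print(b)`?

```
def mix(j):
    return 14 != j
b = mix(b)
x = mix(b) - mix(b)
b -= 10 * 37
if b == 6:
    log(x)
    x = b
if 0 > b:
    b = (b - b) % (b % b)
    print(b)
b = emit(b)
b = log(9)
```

9

Transformed code:
b = 14 != b
x = (14 != b) - (14 != b)
b = b - 10 * 37
if b == 6:
    log(x)
    x = b
if 0 > b:
    b = (b - b) % (b % b)
    print(b)
b = emit(b)
b = log(9)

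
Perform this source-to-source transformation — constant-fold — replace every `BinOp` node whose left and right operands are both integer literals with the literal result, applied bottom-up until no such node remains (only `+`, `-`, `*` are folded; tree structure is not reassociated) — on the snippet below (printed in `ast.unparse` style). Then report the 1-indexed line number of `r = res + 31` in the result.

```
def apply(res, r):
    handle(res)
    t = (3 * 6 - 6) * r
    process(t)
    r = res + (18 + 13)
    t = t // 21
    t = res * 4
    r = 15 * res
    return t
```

5

Transformed code:
def apply(res, r):
    handle(res)
    t = 12 * r
    process(t)
    r = res + 31
    t = t // 21
    t = res * 4
    r = 15 * res
    return t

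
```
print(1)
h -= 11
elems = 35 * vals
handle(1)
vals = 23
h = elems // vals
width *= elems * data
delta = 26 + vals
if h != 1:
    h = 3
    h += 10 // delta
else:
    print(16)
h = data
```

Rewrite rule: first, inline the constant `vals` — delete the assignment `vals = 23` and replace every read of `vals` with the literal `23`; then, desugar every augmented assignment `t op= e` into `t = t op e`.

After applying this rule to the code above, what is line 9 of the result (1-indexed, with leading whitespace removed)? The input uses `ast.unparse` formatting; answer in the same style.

Transformed code:
print(1)
h = h - 11
elems = 35 * 23
handle(1)
h = elems // 23
width = width * (elems * data)
delta = 26 + 23
if h != 1:
    h = 3
    h = h + 10 // delta
else:
    print(16)
h = data

h = 3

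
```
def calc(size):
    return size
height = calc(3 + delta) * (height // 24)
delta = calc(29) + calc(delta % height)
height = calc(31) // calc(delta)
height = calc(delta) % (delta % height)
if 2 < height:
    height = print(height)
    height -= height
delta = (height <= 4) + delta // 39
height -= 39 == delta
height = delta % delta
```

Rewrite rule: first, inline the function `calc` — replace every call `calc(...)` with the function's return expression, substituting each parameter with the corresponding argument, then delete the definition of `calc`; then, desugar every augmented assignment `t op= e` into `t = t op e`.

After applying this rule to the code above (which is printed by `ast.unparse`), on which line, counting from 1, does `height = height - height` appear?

7

Transformed code:
height = (3 + delta) * (height // 24)
delta = 29 + delta % height
height = 31 // delta
height = delta % (delta % height)
if 2 < height:
    height = print(height)
    height = height - height
delta = (height <= 4) + delta // 39
height = height - (39 == delta)
height = delta % delta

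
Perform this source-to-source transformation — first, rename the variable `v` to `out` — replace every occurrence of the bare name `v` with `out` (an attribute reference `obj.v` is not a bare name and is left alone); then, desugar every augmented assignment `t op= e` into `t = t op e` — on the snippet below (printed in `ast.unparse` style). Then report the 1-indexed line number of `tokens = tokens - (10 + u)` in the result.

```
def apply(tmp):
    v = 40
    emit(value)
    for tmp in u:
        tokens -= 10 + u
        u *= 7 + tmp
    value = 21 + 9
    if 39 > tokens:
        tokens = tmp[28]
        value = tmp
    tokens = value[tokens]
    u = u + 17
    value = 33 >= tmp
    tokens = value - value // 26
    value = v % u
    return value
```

5

Transformed code:
def apply(tmp):
    out = 40
    emit(value)
    for tmp in u:
        tokens = tokens - (10 + u)
        u = u * (7 + tmp)
    value = 21 + 9
    if 39 > tokens:
        tokens = tmp[28]
        value = tmp
    tokens = value[tokens]
    u = u + 17
    value = 33 >= tmp
    tokens = value - value // 26
    value = out % u
    return value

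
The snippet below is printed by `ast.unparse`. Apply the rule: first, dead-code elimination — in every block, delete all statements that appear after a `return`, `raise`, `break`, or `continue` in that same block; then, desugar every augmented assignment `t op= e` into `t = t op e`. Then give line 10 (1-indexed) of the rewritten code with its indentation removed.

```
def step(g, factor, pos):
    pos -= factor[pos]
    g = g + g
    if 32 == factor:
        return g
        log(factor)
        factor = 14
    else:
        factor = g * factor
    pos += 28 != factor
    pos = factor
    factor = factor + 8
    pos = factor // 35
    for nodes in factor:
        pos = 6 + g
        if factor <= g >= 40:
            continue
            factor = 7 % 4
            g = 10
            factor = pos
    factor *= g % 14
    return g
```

factor = factor + 8

Transformed code:
def step(g, factor, pos):
    pos = pos - factor[pos]
    g = g + g
    if 32 == factor:
        return g
    else:
        factor = g * factor
    pos = pos + (28 != factor)
    pos = factor
    factor = factor + 8
    pos = factor // 35
    for nodes in factor:
        pos = 6 + g
        if factor <= g >= 40:
            continue
    factor = factor * (g % 14)
    return g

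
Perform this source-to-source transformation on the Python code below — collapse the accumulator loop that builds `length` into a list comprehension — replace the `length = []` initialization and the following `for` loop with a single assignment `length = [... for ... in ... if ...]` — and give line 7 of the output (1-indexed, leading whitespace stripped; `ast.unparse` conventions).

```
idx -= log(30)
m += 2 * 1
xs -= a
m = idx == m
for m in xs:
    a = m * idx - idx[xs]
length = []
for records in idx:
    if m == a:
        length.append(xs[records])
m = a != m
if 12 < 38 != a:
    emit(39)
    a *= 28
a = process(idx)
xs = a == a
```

Transformed code:
idx -= log(30)
m += 2 * 1
xs -= a
m = idx == m
for m in xs:
    a = m * idx - idx[xs]
length = [xs[records] for records in idx if m == a]
m = a != m
if 12 < 38 != a:
    emit(39)
    a *= 28
a = process(idx)
xs = a == a

length = [xs[records] for records in idx if m == a]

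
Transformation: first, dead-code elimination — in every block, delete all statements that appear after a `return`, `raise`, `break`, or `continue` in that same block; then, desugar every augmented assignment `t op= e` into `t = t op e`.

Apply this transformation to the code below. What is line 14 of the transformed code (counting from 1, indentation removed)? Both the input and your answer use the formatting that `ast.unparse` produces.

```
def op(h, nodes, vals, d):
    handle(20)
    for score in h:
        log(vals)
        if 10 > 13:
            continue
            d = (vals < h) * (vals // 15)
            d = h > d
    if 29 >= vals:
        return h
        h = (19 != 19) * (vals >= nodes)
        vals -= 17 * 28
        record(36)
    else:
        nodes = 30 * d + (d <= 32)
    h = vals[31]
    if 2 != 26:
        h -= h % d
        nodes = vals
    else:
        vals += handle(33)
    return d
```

Transformed code:
def op(h, nodes, vals, d):
    handle(20)
    for score in h:
        log(vals)
        if 10 > 13:
            continue
    if 29 >= vals:
        return h
    else:
        nodes = 30 * d + (d <= 32)
    h = vals[31]
    if 2 != 26:
        h = h - h % d
        nodes = vals
    else:
        vals = vals + handle(33)
    return d

nodes = vals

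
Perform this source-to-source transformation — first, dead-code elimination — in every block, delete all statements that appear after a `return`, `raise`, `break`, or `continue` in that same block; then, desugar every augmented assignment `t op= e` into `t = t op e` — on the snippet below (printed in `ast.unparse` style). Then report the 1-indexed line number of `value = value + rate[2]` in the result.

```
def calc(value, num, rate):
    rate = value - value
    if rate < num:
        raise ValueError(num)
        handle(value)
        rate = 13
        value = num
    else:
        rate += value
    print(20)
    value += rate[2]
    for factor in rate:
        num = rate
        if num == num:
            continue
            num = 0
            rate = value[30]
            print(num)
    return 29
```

Transformed code:
def calc(value, num, rate):
    rate = value - value
    if rate < num:
        raise ValueError(num)
    else:
        rate = rate + value
    print(20)
    value = value + rate[2]
    for factor in rate:
        num = rate
        if num == num:
            continue
    return 29

8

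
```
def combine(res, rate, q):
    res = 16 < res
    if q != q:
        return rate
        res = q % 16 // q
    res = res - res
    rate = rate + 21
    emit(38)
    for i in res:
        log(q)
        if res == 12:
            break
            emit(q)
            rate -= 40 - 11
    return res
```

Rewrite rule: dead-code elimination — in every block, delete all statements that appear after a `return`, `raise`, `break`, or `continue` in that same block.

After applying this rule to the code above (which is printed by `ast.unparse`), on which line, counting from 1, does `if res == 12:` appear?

Transformed code:
def combine(res, rate, q):
    res = 16 < res
    if q != q:
        return rate
    res = res - res
    rate = rate + 21
    emit(38)
    for i in res:
        log(q)
        if res == 12:
            break
    return res

10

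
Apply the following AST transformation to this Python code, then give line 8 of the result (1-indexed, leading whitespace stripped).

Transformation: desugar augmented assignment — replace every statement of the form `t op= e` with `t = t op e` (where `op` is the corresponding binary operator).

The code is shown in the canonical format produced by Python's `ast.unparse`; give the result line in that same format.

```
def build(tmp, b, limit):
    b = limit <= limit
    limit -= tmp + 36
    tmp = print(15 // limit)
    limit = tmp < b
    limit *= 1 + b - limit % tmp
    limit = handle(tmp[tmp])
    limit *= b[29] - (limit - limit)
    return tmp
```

Transformed code:
def build(tmp, b, limit):
    b = limit <= limit
    limit = limit - (tmp + 36)
    tmp = print(15 // limit)
    limit = tmp < b
    limit = limit * (1 + b - limit % tmp)
    limit = handle(tmp[tmp])
    limit = limit * (b[29] - (limit - limit))
    return tmp

limit = limit * (b[29] - (limit - limit))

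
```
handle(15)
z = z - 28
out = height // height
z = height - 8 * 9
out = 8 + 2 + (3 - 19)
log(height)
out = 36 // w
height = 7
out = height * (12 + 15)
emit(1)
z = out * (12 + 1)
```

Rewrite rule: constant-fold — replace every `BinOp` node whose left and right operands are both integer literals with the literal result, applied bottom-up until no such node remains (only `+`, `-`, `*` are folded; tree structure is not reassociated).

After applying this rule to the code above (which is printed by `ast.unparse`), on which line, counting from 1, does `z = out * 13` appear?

Transformed code:
handle(15)
z = z - 28
out = height // height
z = height - 72
out = -6
log(height)
out = 36 // w
height = 7
out = height * 27
emit(1)
z = out * 13

11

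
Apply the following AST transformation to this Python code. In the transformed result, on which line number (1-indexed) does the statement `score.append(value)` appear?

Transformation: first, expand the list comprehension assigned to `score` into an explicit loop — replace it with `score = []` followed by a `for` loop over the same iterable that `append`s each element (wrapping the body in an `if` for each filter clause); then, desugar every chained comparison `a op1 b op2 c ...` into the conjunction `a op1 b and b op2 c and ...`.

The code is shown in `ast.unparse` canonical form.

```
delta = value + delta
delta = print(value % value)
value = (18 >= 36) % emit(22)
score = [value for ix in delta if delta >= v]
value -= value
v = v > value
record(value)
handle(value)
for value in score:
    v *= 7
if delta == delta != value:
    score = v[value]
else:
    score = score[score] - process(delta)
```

Transformed code:
delta = value + delta
delta = print(value % value)
value = (18 >= 36) % emit(22)
score = []
for ix in delta:
    if delta >= v:
        score.append(value)
value -= value
v = v > value
record(value)
handle(value)
for value in score:
    v *= 7
if delta == delta and delta != value:
    score = v[value]
else:
    score = score[score] - process(delta)

7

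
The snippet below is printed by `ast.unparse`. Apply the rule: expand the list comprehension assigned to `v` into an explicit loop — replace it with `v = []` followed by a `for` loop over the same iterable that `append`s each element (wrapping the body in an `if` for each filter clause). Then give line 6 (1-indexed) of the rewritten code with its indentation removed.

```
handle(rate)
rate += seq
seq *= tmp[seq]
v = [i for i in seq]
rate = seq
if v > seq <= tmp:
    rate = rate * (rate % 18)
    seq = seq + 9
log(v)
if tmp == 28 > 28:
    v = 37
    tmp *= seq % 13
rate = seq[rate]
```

Transformed code:
handle(rate)
rate += seq
seq *= tmp[seq]
v = []
for i in seq:
    v.append(i)
rate = seq
if v > seq <= tmp:
    rate = rate * (rate % 18)
    seq = seq + 9
log(v)
if tmp == 28 > 28:
    v = 37
    tmp *= seq % 13
rate = seq[rate]

v.append(i)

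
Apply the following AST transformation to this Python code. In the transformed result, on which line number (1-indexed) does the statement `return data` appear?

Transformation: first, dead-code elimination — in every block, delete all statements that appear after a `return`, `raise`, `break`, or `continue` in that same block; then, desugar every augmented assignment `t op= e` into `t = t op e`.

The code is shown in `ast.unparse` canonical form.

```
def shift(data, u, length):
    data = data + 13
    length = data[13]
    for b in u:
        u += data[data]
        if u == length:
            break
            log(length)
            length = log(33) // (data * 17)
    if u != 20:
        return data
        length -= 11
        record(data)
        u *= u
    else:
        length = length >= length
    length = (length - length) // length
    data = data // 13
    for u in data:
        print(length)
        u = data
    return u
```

9

Transformed code:
def shift(data, u, length):
    data = data + 13
    length = data[13]
    for b in u:
        u = u + data[data]
        if u == length:
            break
    if u != 20:
        return data
    else:
        length = length >= length
    length = (length - length) // length
    data = data // 13
    for u in data:
        print(length)
        u = data
    return u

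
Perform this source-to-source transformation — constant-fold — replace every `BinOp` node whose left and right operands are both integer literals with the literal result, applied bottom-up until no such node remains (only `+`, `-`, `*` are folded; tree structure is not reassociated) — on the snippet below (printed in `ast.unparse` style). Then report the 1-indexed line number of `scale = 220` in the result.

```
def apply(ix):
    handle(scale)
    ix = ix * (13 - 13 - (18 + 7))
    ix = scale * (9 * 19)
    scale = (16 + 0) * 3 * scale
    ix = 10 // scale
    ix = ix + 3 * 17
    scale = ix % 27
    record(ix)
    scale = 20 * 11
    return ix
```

10

Transformed code:
def apply(ix):
    handle(scale)
    ix = ix * -25
    ix = scale * 171
    scale = 48 * scale
    ix = 10 // scale
    ix = ix + 51
    scale = ix % 27
    record(ix)
    scale = 220
    return ix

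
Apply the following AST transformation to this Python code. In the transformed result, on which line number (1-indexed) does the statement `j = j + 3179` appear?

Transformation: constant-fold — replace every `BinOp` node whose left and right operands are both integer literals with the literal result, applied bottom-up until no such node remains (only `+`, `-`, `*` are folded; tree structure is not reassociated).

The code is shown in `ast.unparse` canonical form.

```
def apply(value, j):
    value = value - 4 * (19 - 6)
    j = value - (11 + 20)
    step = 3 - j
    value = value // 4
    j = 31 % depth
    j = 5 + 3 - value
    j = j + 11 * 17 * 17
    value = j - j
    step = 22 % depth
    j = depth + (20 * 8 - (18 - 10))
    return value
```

8

Transformed code:
def apply(value, j):
    value = value - 52
    j = value - 31
    step = 3 - j
    value = value // 4
    j = 31 % depth
    j = 8 - value
    j = j + 3179
    value = j - j
    step = 22 % depth
    j = depth + 152
    return value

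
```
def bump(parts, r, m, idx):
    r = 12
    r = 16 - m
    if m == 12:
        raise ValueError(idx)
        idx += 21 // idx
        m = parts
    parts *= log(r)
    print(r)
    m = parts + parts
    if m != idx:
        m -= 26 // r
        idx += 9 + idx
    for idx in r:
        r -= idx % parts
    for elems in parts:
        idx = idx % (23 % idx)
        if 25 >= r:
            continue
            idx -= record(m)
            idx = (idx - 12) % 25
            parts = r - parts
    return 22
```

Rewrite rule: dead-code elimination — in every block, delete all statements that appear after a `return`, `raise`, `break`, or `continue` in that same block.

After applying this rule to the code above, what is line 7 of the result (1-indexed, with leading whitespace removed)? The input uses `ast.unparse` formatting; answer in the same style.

print(r)

Transformed code:
def bump(parts, r, m, idx):
    r = 12
    r = 16 - m
    if m == 12:
        raise ValueError(idx)
    parts *= log(r)
    print(r)
    m = parts + parts
    if m != idx:
        m -= 26 // r
        idx += 9 + idx
    for idx in r:
        r -= idx % parts
    for elems in parts:
        idx = idx % (23 % idx)
        if 25 >= r:
            continue
    return 22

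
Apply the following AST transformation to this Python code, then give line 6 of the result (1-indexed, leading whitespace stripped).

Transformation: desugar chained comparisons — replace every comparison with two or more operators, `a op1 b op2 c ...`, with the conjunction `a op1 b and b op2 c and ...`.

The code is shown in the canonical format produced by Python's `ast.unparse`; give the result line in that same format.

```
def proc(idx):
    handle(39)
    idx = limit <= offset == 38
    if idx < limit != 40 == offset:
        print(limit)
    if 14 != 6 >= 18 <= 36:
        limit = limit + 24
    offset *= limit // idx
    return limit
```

Transformed code:
def proc(idx):
    handle(39)
    idx = limit <= offset and offset == 38
    if idx < limit and limit != 40 and (40 == offset):
        print(limit)
    if 14 != 6 and 6 >= 18 and (18 <= 36):
        limit = limit + 24
    offset *= limit // idx
    return limit

if 14 != 6 and 6 >= 18 and (18 <= 36):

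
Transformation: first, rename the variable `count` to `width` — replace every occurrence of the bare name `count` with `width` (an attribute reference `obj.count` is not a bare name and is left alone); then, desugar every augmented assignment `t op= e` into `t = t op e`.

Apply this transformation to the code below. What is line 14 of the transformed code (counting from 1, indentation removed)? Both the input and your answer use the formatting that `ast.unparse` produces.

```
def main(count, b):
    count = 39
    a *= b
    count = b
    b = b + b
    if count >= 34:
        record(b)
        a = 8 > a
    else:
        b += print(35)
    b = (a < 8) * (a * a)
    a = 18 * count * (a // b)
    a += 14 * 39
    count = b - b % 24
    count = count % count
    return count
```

width = b - b % 24

Transformed code:
def main(width, b):
    width = 39
    a = a * b
    width = b
    b = b + b
    if width >= 34:
        record(b)
        a = 8 > a
    else:
        b = b + print(35)
    b = (a < 8) * (a * a)
    a = 18 * width * (a // b)
    a = a + 14 * 39
    width = b - b % 24
    width = width % width
    return width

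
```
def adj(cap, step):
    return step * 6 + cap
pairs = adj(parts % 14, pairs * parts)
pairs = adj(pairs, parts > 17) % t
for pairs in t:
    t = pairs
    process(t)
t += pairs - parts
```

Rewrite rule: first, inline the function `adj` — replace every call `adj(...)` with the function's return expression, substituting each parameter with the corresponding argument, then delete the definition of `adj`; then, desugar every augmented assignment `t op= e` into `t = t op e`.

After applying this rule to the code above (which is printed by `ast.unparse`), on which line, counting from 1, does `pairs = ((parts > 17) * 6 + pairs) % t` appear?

2

Transformed code:
pairs = pairs * parts * 6 + parts % 14
pairs = ((parts > 17) * 6 + pairs) % t
for pairs in t:
    t = pairs
    process(t)
t = t + (pairs - parts)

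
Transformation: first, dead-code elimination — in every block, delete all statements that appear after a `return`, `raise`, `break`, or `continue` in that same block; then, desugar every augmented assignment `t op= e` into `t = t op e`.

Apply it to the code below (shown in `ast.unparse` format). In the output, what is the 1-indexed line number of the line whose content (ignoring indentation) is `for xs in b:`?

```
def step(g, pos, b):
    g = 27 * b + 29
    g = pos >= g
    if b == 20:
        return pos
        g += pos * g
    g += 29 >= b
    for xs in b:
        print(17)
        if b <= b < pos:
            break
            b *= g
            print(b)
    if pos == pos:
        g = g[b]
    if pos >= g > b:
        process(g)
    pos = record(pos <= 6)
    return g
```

Transformed code:
def step(g, pos, b):
    g = 27 * b + 29
    g = pos >= g
    if b == 20:
        return pos
    g = g + (29 >= b)
    for xs in b:
        print(17)
        if b <= b < pos:
            break
    if pos == pos:
        g = g[b]
    if pos >= g > b:
        process(g)
    pos = record(pos <= 6)
    return g

7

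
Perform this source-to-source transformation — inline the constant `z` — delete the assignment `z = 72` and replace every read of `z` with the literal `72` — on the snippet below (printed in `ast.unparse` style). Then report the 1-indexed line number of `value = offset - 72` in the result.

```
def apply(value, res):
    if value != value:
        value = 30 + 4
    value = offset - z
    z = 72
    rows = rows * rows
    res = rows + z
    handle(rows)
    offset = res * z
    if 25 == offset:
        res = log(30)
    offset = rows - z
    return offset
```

Transformed code:
def apply(value, res):
    if value != value:
        value = 30 + 4
    value = offset - 72
    rows = rows * rows
    res = rows + 72
    handle(rows)
    offset = res * 72
    if 25 == offset:
        res = log(30)
    offset = rows - 72
    return offset

4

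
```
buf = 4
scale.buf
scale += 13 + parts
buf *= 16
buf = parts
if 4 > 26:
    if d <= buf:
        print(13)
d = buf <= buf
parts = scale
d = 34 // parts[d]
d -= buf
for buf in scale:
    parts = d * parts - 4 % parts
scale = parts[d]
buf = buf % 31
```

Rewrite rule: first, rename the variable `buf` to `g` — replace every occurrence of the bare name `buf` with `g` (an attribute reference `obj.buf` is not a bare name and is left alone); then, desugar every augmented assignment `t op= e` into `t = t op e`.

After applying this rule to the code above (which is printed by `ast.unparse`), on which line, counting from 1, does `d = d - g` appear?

Transformed code:
g = 4
scale.buf
scale = scale + (13 + parts)
g = g * 16
g = parts
if 4 > 26:
    if d <= g:
        print(13)
d = g <= g
parts = scale
d = 34 // parts[d]
d = d - g
for g in scale:
    parts = d * parts - 4 % parts
scale = parts[d]
g = g % 31

12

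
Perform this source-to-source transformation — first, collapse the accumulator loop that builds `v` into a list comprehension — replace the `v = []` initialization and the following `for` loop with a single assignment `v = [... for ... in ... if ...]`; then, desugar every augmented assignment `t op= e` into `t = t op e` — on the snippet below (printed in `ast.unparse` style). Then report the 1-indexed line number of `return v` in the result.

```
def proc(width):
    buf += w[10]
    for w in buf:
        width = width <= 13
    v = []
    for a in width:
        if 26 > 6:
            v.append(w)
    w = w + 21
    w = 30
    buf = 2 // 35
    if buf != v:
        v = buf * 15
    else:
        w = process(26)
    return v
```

13

Transformed code:
def proc(width):
    buf = buf + w[10]
    for w in buf:
        width = width <= 13
    v = [w for a in width if 26 > 6]
    w = w + 21
    w = 30
    buf = 2 // 35
    if buf != v:
        v = buf * 15
    else:
        w = process(26)
    return v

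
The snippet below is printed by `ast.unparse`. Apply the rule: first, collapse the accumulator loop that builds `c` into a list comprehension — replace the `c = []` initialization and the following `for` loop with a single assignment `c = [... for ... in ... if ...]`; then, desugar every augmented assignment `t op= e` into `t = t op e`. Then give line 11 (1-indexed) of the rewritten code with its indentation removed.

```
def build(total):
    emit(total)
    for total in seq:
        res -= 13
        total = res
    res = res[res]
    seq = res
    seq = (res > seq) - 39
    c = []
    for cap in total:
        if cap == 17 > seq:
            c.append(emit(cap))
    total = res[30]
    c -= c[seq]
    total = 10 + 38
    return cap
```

Transformed code:
def build(total):
    emit(total)
    for total in seq:
        res = res - 13
        total = res
    res = res[res]
    seq = res
    seq = (res > seq) - 39
    c = [emit(cap) for cap in total if cap == 17 > seq]
    total = res[30]
    c = c - c[seq]
    total = 10 + 38
    return cap

c = c - c[seq]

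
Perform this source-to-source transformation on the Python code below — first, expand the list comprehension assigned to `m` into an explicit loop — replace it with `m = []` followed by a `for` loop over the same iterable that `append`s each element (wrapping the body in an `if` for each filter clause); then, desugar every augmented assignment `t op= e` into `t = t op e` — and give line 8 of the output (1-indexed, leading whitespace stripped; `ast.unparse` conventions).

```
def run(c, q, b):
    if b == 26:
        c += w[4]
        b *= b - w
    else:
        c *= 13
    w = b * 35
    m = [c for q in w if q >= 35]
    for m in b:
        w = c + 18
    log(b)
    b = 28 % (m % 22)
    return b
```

m = []

Transformed code:
def run(c, q, b):
    if b == 26:
        c = c + w[4]
        b = b * (b - w)
    else:
        c = c * 13
    w = b * 35
    m = []
    for q in w:
        if q >= 35:
            m.append(c)
    for m in b:
        w = c + 18
    log(b)
    b = 28 % (m % 22)
    return b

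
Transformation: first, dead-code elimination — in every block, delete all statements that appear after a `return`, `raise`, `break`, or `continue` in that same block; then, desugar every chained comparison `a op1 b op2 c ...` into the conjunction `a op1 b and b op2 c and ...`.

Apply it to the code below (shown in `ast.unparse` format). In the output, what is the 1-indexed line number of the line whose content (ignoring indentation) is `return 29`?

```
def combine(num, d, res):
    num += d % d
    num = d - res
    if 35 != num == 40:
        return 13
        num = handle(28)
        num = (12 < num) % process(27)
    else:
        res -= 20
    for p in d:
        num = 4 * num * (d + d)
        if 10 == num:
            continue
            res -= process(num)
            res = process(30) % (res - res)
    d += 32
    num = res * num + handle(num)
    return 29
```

Transformed code:
def combine(num, d, res):
    num += d % d
    num = d - res
    if 35 != num and num == 40:
        return 13
    else:
        res -= 20
    for p in d:
        num = 4 * num * (d + d)
        if 10 == num:
            continue
    d += 32
    num = res * num + handle(num)
    return 29

14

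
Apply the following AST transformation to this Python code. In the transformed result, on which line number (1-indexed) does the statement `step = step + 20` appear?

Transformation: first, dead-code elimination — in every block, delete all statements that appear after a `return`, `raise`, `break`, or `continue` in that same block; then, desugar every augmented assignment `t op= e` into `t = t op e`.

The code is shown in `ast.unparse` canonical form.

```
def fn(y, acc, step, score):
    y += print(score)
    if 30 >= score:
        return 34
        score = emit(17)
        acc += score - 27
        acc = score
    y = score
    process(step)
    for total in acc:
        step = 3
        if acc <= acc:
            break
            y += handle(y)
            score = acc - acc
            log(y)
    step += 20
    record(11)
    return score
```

Transformed code:
def fn(y, acc, step, score):
    y = y + print(score)
    if 30 >= score:
        return 34
    y = score
    process(step)
    for total in acc:
        step = 3
        if acc <= acc:
            break
    step = step + 20
    record(11)
    return score

11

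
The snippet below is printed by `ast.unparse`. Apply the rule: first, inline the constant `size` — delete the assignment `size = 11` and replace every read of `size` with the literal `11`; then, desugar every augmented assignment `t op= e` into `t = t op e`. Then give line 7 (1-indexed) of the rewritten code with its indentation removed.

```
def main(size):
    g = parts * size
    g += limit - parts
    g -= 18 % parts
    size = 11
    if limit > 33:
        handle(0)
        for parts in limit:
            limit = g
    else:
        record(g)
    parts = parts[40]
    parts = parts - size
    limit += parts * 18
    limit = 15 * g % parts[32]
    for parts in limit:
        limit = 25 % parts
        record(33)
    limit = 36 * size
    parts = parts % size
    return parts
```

for parts in limit:

Transformed code:
def main(size):
    g = parts * 11
    g = g + (limit - parts)
    g = g - 18 % parts
    if limit > 33:
        handle(0)
        for parts in limit:
            limit = g
    else:
        record(g)
    parts = parts[40]
    parts = parts - 11
    limit = limit + parts * 18
    limit = 15 * g % parts[32]
    for parts in limit:
        limit = 25 % parts
        record(33)
    limit = 36 * 11
    parts = parts % 11
    return parts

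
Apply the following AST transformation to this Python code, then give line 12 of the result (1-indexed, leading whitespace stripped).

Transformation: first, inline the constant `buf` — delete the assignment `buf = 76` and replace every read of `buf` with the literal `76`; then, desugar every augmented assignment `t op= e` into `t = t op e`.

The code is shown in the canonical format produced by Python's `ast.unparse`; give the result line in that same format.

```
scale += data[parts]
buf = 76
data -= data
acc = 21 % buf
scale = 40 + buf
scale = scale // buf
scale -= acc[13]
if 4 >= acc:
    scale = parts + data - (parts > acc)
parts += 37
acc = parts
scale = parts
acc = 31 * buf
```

Transformed code:
scale = scale + data[parts]
data = data - data
acc = 21 % 76
scale = 40 + 76
scale = scale // 76
scale = scale - acc[13]
if 4 >= acc:
    scale = parts + data - (parts > acc)
parts = parts + 37
acc = parts
scale = parts
acc = 31 * 76

acc = 31 * 76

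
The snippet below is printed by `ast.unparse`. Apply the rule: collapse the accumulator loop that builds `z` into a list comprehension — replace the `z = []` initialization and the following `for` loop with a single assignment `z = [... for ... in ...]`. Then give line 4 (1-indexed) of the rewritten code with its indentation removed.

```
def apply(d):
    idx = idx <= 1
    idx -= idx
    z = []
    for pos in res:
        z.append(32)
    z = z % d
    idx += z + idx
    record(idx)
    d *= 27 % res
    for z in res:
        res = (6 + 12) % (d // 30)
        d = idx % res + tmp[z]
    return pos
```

z = [32 for pos in res]

Transformed code:
def apply(d):
    idx = idx <= 1
    idx -= idx
    z = [32 for pos in res]
    z = z % d
    idx += z + idx
    record(idx)
    d *= 27 % res
    for z in res:
        res = (6 + 12) % (d // 30)
        d = idx % res + tmp[z]
    return pos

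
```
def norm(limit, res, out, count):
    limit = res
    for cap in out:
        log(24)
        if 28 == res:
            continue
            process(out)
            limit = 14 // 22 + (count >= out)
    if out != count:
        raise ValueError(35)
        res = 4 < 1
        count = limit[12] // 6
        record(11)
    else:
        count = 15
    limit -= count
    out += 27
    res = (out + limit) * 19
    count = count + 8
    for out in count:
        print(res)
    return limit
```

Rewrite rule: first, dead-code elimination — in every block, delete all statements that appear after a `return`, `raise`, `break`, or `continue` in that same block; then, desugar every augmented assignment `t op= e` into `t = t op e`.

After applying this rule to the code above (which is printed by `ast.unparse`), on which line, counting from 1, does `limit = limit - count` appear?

Transformed code:
def norm(limit, res, out, count):
    limit = res
    for cap in out:
        log(24)
        if 28 == res:
            continue
    if out != count:
        raise ValueError(35)
    else:
        count = 15
    limit = limit - count
    out = out + 27
    res = (out + limit) * 19
    count = count + 8
    for out in count:
        print(res)
    return limit

11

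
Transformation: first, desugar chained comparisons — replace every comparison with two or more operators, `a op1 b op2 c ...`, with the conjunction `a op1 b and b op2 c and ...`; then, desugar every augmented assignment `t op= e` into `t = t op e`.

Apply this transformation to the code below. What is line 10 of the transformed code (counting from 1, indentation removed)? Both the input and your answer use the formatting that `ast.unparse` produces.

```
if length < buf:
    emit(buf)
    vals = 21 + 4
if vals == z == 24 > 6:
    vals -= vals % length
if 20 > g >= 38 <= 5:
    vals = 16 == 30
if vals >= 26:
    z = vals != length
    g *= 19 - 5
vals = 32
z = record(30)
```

Transformed code:
if length < buf:
    emit(buf)
    vals = 21 + 4
if vals == z and z == 24 and (24 > 6):
    vals = vals - vals % length
if 20 > g and g >= 38 and (38 <= 5):
    vals = 16 == 30
if vals >= 26:
    z = vals != length
    g = g * (19 - 5)
vals = 32
z = record(30)

g = g * (19 - 5)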